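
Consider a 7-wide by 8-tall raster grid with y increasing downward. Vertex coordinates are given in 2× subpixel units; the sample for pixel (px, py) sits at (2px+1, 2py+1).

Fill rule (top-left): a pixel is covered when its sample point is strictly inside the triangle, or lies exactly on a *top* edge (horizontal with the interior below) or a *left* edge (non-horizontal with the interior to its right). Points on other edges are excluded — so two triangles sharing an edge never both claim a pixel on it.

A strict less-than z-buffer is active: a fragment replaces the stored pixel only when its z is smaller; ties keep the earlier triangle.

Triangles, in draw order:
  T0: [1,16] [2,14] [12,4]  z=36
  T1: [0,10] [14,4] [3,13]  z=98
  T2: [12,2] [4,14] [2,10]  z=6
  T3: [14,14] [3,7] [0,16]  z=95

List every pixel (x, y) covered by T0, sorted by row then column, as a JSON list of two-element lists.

T0:
  2·area = 10
  edge (1, 16)→(2, 14): d=(1,-2) top-left  bias=+0
  edge (2, 14)→(12, 4): d=(10,-10) top-left  bias=+0
  edge (12, 4)→(1, 16): d=(-11,12) right/bottom  bias=-1
    (6,1)@(13, 3): e=[11,0,-1] → ·  [on edge]
    (5,2)@(11, 5): e=[9,0,1] → #  [on edge]
    (6,2)@(13, 5): e=[13,20,-23] → ·
    (4,3)@(9, 7): e=[7,0,3] → #  [on edge]
    (5,3)@(11, 7): e=[11,20,-21] → ·
    (3,4)@(7, 9): e=[5,0,5] → #  [on edge]
    (4,4)@(9, 9): e=[9,20,-19] → ·
    (2,5)@(5, 11): e=[3,0,7] → #  [on edge]
    (3,5)@(7, 11): e=[7,20,-17] → ·
    (1,6)@(3, 13): e=[1,0,9] → #  [on edge]
    (2,6)@(5, 13): e=[5,20,-15] → ·
    (0,7)@(1, 15): e=[-1,0,11] → ·  [on edge]
  covered (5 px):
    · · · · · · ·
    · · · · · · ·
    · · · · · # ·
    · · · · # · ·
    · · · # · · ·
    · · # · · · ·
    · # · · · · ·
    · · · · · · ·
T1:
  2·area = 60
  edge (0, 10)→(14, 4): d=(14,-6) top-left  bias=+0
  edge (14, 4)→(3, 13): d=(-11,9) right/bottom  bias=-1
  edge (3, 13)→(0, 10): d=(-3,-3) top-left  bias=+0
    (3,3)@(7, 7): e=[0,30,30] → #  [on edge]
    (4,3)@(9, 7): e=[12,12,36] → #
    (5,3)@(11, 7): e=[24,-6,42] → ·
    (1,4)@(3, 9): e=[4,44,12] → #
    (2,4)@(5, 9): e=[16,26,18] → #
    (4,4)@(9, 9): e=[40,-10,30] → ·
    (0,5)@(1, 11): e=[20,40,0] → #  [on edge]
    (3,5)@(7, 11): e=[56,-14,18] → ·
    (0,6)@(1, 13): e=[48,18,-6] → ·
    (1,6)@(3, 13): e=[60,0,0] → ·  [on edge]
    (2,6)@(5, 13): e=[72,-18,6] → ·
    (2,7)@(5, 15): e=[100,-40,0] → ·  [on edge]
  covered (8 px):
    · · · · · · ·
    · · · · · · ·
    · · · · · · ·
    · · · # # · ·
    · # # # · · ·
    # # # · · · ·
    · · · · · · ·
    · · · · · · ·
T2:
  2·area = 56
  edge (12, 2)→(4, 14): d=(-8,12) right/bottom  bias=-1
  edge (4, 14)→(2, 10): d=(-2,-4) top-left  bias=+0
  edge (2, 10)→(12, 2): d=(10,-8) top-left  bias=+0
    (5,1)@(11, 3): e=[4,50,2] → #
    (6,1)@(13, 3): e=[-20,58,18] → ·
    (4,2)@(9, 5): e=[12,38,6] → #
    (5,2)@(11, 5): e=[-12,46,22] → ·
    (3,3)@(7, 7): e=[20,26,10] → #
    (4,3)@(9, 7): e=[-4,34,26] → ·
    (2,4)@(5, 9): e=[28,14,14] → #
    (4,4)@(9, 9): e=[-20,30,46] → ·
    (1,5)@(3, 11): e=[36,2,18] → #
    (3,5)@(7, 11): e=[-12,18,50] → ·
    (1,6)@(3, 13): e=[20,-2,38] → ·
    (2,6)@(5, 13): e=[-4,6,54] → ·
  covered (7 px):
    · · · · · · ·
    · · · · · # ·
    · · · · # · ·
    · · · # · · ·
    · · # # · · ·
    · # # · · · ·
    · · · · · · ·
    · · · · · · ·
T3:
  2·area = 120  (B↔C swapped to make it positive)
  edge (14, 14)→(0, 16): d=(-14,2) right/bottom  bias=-1
  edge (0, 16)→(3, 7): d=(3,-9) top-left  bias=+0
  edge (3, 7)→(14, 14): d=(11,7) right/bottom  bias=-1
    (2,0)@(5, 1): e=[200,0,-80] → ·  [on edge]
    (1,3)@(3, 7): e=[120,0,0] → ·  [on edge]
    (1,4)@(3, 9): e=[92,6,22] → #
    (2,4)@(5, 9): e=[88,24,8] → #
    (3,4)@(7, 9): e=[84,42,-6] → ·
    (1,5)@(3, 11): e=[64,12,44] → #
    (3,5)@(7, 11): e=[56,48,16] → #
    (4,5)@(9, 11): e=[52,66,2] → #
    (5,5)@(11, 11): e=[48,84,-12] → ·
    (0,6)@(1, 13): e=[40,0,80] → #  [on edge]
    (5,6)@(11, 13): e=[20,90,10] → #
    (6,6)@(13, 13): e=[16,108,-4] → ·
    (3,7)@(7, 15): e=[0,60,60] → ·  [on edge]
  covered (15 px):
    · · · · · · ·
    · · · · · · ·
    · · · · · · ·
    · · · · · · ·
    · # # · · · ·
    · # # # # · ·
    # # # # # # ·
    # # # · · · ·

Answer: [[5,2],[4,3],[3,4],[2,5],[1,6]]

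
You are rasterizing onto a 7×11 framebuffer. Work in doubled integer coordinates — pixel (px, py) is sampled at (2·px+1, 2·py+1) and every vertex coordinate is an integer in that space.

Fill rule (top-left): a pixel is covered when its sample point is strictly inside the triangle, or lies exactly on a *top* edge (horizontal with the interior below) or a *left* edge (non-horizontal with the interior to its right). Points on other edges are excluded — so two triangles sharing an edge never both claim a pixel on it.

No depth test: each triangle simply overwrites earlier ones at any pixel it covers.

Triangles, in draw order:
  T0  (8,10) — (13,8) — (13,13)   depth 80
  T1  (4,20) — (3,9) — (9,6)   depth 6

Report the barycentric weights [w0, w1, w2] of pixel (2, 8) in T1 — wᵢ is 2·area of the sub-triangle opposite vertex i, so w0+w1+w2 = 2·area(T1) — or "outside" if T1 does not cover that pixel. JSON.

T0:
  2·area = 25
  edge (8, 10)→(13, 8): d=(5,-2) top-left  bias=+0
  edge (13, 8)→(13, 13): d=(0,5) right/bottom  bias=-1
  edge (13, 13)→(8, 10): d=(-5,-3) top-left  bias=+0
    (6,0)@(13, 1): e=[-35,0,60] → .  [on edge]
    (6,1)@(13, 3): e=[-25,0,50] → .  [on edge]
    (6,2)@(13, 5): e=[-15,0,40] → .  [on edge]
    (1,3)@(3, 7): e=[-25,50,0] → .  [on edge]
    (6,3)@(13, 7): e=[-5,0,30] → .  [on edge]
    (5,4)@(11, 9): e=[1,10,14] → X
    (6,4)@(13, 9): e=[5,0,20] → .  [on edge]
    (5,5)@(11, 11): e=[11,10,4] → X
    (6,5)@(13, 11): e=[15,0,10] → .  [on edge]
    (5,6)@(11, 13): e=[21,10,-6] → .
    (6,6)@(13, 13): e=[25,0,0] → .  [on edge]
    (6,7)@(13, 15): e=[35,0,-10] → .  [on edge]
    (6,8)@(13, 17): e=[45,0,-20] → .  [on edge]
    (6,9)@(13, 19): e=[55,0,-30] → .  [on edge]
    (6,10)@(13, 21): e=[65,0,-40] → .  [on edge]
  covered (2 px):
    . . . . . . .
    . . . . . . .
    . . . . . . .
    . . . . . . .
    . . . . . X .
    . . . . . X .
    . . . . . . .
    . . . . . . .
    . . . . . . .
    . . . . . . .
    . . . . . . .
T1:
  2·area = 69
  edge (4, 20)→(3, 9): d=(-1,-11) top-left  bias=+0
  edge (3, 9)→(9, 6): d=(6,-3) top-left  bias=+0
  edge (9, 6)→(4, 20): d=(-5,14) right/bottom  bias=-1
    (5,2)@(11, 5): e=[92,0,-23] → .  [on edge]
    (3,3)@(7, 7): e=[46,0,23] → X  [on edge]
    (4,3)@(9, 7): e=[68,6,-5] → .
    (1,4)@(3, 9): e=[0,0,69] → X  [on edge]
    (2,4)@(5, 9): e=[22,6,41] → X
    (4,4)@(9, 9): e=[66,18,-15] → .
    (1,5)@(3, 11): e=[-2,12,59] → .
    (2,5)@(5, 11): e=[20,18,31] → X
    (4,5)@(9, 11): e=[64,30,-25] → .
    (2,6)@(5, 13): e=[18,30,21] → X
    (3,6)@(7, 13): e=[40,36,-7] → .
    (2,7)@(5, 15): e=[16,42,11] → X
  covered (9 px):
    . . . . . . .
    . . . . . . .
    . . . . . . .
    . . . X . . .
    . X X X . . .
    . . X X . . .
    . . X . . . .
    . . X . . . .
    . . X . . . .
    . . . . . . .
    . . . . . . .

Result: [54,1,14]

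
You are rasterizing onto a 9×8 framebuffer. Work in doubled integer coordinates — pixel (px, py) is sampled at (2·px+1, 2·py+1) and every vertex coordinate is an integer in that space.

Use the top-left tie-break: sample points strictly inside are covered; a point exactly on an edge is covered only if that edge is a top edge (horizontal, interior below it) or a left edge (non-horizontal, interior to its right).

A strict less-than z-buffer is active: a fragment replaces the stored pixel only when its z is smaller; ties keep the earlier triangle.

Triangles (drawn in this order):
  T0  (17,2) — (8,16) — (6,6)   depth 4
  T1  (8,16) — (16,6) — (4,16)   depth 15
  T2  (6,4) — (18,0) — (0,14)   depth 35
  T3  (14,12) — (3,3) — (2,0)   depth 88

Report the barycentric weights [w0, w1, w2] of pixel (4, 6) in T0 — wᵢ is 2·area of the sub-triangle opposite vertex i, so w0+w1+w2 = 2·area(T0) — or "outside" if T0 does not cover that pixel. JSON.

T0:
  2·area = 118
  edge (17, 2)→(8, 16): d=(-9,14) right/bottom  bias=-1
  edge (8, 16)→(6, 6): d=(-2,-10) top-left  bias=+0
  edge (6, 6)→(17, 2): d=(11,-4) top-left  bias=+0
    (2,0)@(5, 1): e=[177,0,-59] → .  [on edge]
    (7,1)@(15, 3): e=[19,96,3] → X
    (8,1)@(17, 3): e=[-9,116,11] → .
    (4,2)@(9, 5): e=[85,32,1] → X
    (5,2)@(11, 5): e=[57,52,9] → X
    (6,2)@(13, 5): e=[29,72,17] → X
    (8,2)@(17, 5): e=[-27,112,33] → .
    (3,3)@(7, 7): e=[95,8,15] → X
    (7,3)@(15, 7): e=[-17,88,47] → .
    (3,4)@(7, 9): e=[77,4,37] → X
    (6,4)@(13, 9): e=[-7,64,61] → .
    (3,5)@(7, 11): e=[59,0,59] → X  [on edge]
  covered (16 px):
    . . . . . . . . .
    . . . . . . . X .
    . . . . X X X X .
    . . . X X X X . .
    . . . X X X . . .
    . . . X X X . . .
    . . . . X . . . .
    . . . . . . . . .
T1:
  2·area = 40  (B↔C swapped to make it positive)
  edge (8, 16)→(4, 16): d=(-4,0) right/bottom  bias=-1
  edge (4, 16)→(16, 6): d=(12,-10) top-left  bias=+0
  edge (16, 6)→(8, 16): d=(-8,10) right/bottom  bias=-1
    (7,3)@(15, 7): e=[36,2,2] → X
    (8,3)@(17, 7): e=[36,22,-18] → .
    (6,4)@(13, 9): e=[28,6,6] → X
    (7,4)@(15, 9): e=[28,26,-14] → .
    (5,5)@(11, 11): e=[20,10,10] → X
    (6,5)@(13, 11): e=[20,30,-10] → .
    (4,6)@(9, 13): e=[12,14,14] → X
    (5,6)@(11, 13): e=[12,34,-6] → .
    (3,7)@(7, 15): e=[4,18,18] → X
    (4,7)@(9, 15): e=[4,38,-2] → .
  covered (5 px):
    . . . . . . . . .
    . . . . . . . . .
    . . . . . . . . .
    . . . . . . . X .
    . . . . . . X . .
    . . . . . X . . .
    . . . . X . . . .
    . . . X . . . . .
T2:
  2·area = 96
  edge (6, 4)→(18, 0): d=(12,-4) top-left  bias=+0
  edge (18, 0)→(0, 14): d=(-18,14) right/bottom  bias=-1
  edge (0, 14)→(6, 4): d=(6,-10) top-left  bias=+0
    (7,0)@(15, 1): e=[0,24,72] → X  [on edge]
    (8,0)@(17, 1): e=[8,-4,92] → .
    (4,1)@(9, 3): e=[0,72,24] → X  [on edge]
    (5,1)@(11, 3): e=[8,44,44] → X
    (6,1)@(13, 3): e=[16,16,64] → X
    (7,1)@(15, 3): e=[24,-12,84] → .
    (1,2)@(3, 5): e=[0,120,-24] → .  [on edge]
    (3,2)@(7, 5): e=[16,64,16] → X
    (6,2)@(13, 5): e=[40,-20,76] → .
    (2,3)@(5, 7): e=[32,56,8] → X
    (4,3)@(9, 7): e=[48,0,48] → .  [on edge]
    (5,3)@(11, 7): e=[56,-28,68] → .
    (1,4)@(3, 9): e=[48,48,0] → X  [on edge]
  covered (13 px):
    . . . . . . . X .
    . . . . X X X . .
    . . . X X X . . .
    . . X X . . . . .
    . X X . . . . . .
    . X . . . . . . .
    X . . . . . . . .
    . . . . . . . . .
T3:
  2·area = 24
  edge (14, 12)→(3, 3): d=(-11,-9) top-left  bias=+0
  edge (3, 3)→(2, 0): d=(-1,-3) top-left  bias=+0
  edge (2, 0)→(14, 12): d=(12,12) right/bottom  bias=-1
    (1,0)@(3, 1): e=[22,2,0] → .  [on edge]
    (1,1)@(3, 3): e=[0,0,24] → X  [on edge]
    (2,1)@(5, 3): e=[18,6,0] → .  [on edge]
    (1,2)@(3, 5): e=[-22,-2,48] → .
    (3,2)@(7, 5): e=[14,10,0] → .  [on edge]
    (4,3)@(9, 7): e=[10,14,0] → .  [on edge]
    (2,4)@(5, 9): e=[-48,0,72] → .  [on edge]
    (5,4)@(11, 9): e=[6,18,0] → .  [on edge]
    (6,5)@(13, 11): e=[2,22,0] → .  [on edge]
    (7,6)@(15, 13): e=[-2,26,0] → .  [on edge]
    (3,7)@(7, 15): e=[-96,0,120] → .  [on edge]
    (8,7)@(17, 15): e=[-6,30,0] → .  [on edge]
  covered (1 px):
    . . . . . . . . .
    . X . . . . . . .
    . . . . . . . . .
    . . . . . . . . .
    . . . . . . . . .
    . . . . . . . . .
    . . . . . . . . .
    . . . . . . . . .

Answer: [16,89,13]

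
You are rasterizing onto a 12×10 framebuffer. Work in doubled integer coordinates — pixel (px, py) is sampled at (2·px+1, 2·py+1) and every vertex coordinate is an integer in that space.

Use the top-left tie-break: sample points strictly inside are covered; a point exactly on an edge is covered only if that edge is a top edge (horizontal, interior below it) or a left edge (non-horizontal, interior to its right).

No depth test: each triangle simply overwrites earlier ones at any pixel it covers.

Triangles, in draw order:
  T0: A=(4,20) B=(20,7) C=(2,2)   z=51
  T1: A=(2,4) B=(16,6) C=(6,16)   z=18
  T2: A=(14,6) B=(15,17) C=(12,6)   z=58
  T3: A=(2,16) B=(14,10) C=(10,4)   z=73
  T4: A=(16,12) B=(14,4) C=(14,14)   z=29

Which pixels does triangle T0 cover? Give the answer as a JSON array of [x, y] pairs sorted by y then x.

T0:
  2·area = 314  (B↔C swapped to make it positive)
  edge (4, 20)→(2, 2): d=(-2,-18) top-left  bias=+0
  edge (2, 2)→(20, 7): d=(18,5) right/bottom  bias=-1
  edge (20, 7)→(4, 20): d=(-16,13) right/bottom  bias=-1
    (1,1)@(3, 3): e=[16,13,285] → █
    (2,1)@(5, 3): e=[52,3,259] → █
    (3,1)@(7, 3): e=[88,-7,233] → ·
    (1,2)@(3, 5): e=[12,49,253] → █
    (3,2)@(7, 5): e=[84,29,201] → █
    (4,2)@(9, 5): e=[120,19,175] → █
    (5,2)@(11, 5): e=[156,9,149] → █
    (6,2)@(13, 5): e=[192,-1,123] → ·
    (1,3)@(3, 7): e=[8,85,221] → █
    (6,3)@(13, 7): e=[188,35,91] → █
    (7,3)@(15, 7): e=[224,25,65] → █
    (8,3)@(17, 7): e=[260,15,39] → █
    (1,5)@(3, 11): e=[0,157,157] → █  [on edge]
  covered (41 px):
    · · · · · · · · · · · ·
    · █ █ · · · · · · · · ·
    · █ █ █ █ █ · · · · · ·
    · █ █ █ █ █ █ █ █ █ · ·
    · █ █ █ █ █ █ █ █ · · ·
    · █ █ █ █ █ █ █ · · · ·
    · · █ █ █ █ · · · · · ·
    · · █ █ █ · · · · · · ·
    · · █ █ · · · · · · · ·
    · · █ · · · · · · · · ·
T1:
  2·area = 160
  edge (2, 4)→(16, 6): d=(14,2) right/bottom  bias=-1
  edge (16, 6)→(6, 16): d=(-10,10) right/bottom  bias=-1
  edge (6, 16)→(2, 4): d=(-4,-12) top-left  bias=+0
    (0,0)@(1, 1): e=[-40,200,0] → ·  [on edge]
    (10,0)@(21, 1): e=[-80,0,240] → ·  [on edge]
    (9,1)@(19, 3): e=[-48,0,208] → ·  [on edge]
    (1,2)@(3, 5): e=[12,140,8] → █
    (2,2)@(5, 5): e=[8,120,32] → █
    (3,2)@(7, 5): e=[4,100,56] → █
    (4,2)@(9, 5): e=[0,80,80] → ·  [on edge]
    (8,2)@(17, 5): e=[-16,0,176] → ·  [on edge]
    (1,3)@(3, 7): e=[40,120,0] → █  [on edge]
    (4,3)@(9, 7): e=[28,60,72] → █
    (5,3)@(11, 7): e=[24,40,96] → █
    (6,3)@(13, 7): e=[20,20,120] → █
    (7,3)@(15, 7): e=[16,0,144] → ·  [on edge]
    (11,3)@(23, 7): e=[0,-80,240] → ·  [on edge]
    (6,4)@(13, 9): e=[48,0,112] → ·  [on edge]
    (5,5)@(11, 11): e=[80,0,80] → ·  [on edge]
    (2,6)@(5, 13): e=[120,40,0] → █  [on edge]
    (4,6)@(9, 13): e=[112,0,48] → ·  [on edge]
    (3,7)@(7, 15): e=[144,0,16] → ·  [on edge]
    (2,8)@(5, 17): e=[176,0,-16] → ·  [on edge]
    (1,9)@(3, 19): e=[208,0,-48] → ·  [on edge]
    (3,9)@(7, 19): e=[200,-40,0] → ·  [on edge]
  covered (18 px):
    · · · · · · · · · · · ·
    · · · · · · · · · · · ·
    · █ █ █ · · · · · · · ·
    · █ █ █ █ █ █ · · · · ·
    · · █ █ █ █ · · · · · ·
    · · █ █ █ · · · · · · ·
    · · █ █ · · · · · · · ·
    · · · · · · · · · · · ·
    · · · · · · · · · · · ·
    · · · · · · · · · · · ·
T2:
  2·area = 22
  edge (14, 6)→(15, 17): d=(1,11) right/bottom  bias=-1
  edge (15, 17)→(12, 6): d=(-3,-11) top-left  bias=+0
  edge (12, 6)→(14, 6): d=(2,0) top-left  bias=+0
    (6,3)@(13, 7): e=[12,8,2] → █
    (7,3)@(15, 7): e=[-10,30,2] → ·
    (6,4)@(13, 9): e=[14,2,6] → █
    (7,4)@(15, 9): e=[-8,24,6] → ·
    (6,5)@(13, 11): e=[16,-4,10] → ·
    (7,8)@(15, 17): e=[0,0,22] → ·  [on edge]
  covered (2 px):
    · · · · · · · · · · · ·
    · · · · · · · · · · · ·
    · · · · · · · · · · · ·
    · · · · · · █ · · · · ·
    · · · · · · █ · · · · ·
    · · · · · · · · · · · ·
    · · · · · · · · · · · ·
    · · · · · · · · · · · ·
    · · · · · · · · · · · ·
    · · · · · · · · · · · ·
T3:
  2·area = 96  (B↔C swapped to make it positive)
  edge (2, 16)→(10, 4): d=(8,-12) top-left  bias=+0
  edge (10, 4)→(14, 10): d=(4,6) right/bottom  bias=-1
  edge (14, 10)→(2, 16): d=(-12,6) right/bottom  bias=-1
    (4,3)@(9, 7): e=[12,18,66] → █
    (5,3)@(11, 7): e=[36,6,54] → █
    (6,3)@(13, 7): e=[60,-6,42] → ·
    (3,4)@(7, 9): e=[4,38,54] → █
    (6,4)@(13, 9): e=[76,2,18] → █
    (7,4)@(15, 9): e=[100,-10,6] → ·
    (3,5)@(7, 11): e=[20,46,30] → █
    (6,5)@(13, 11): e=[92,10,-6] → ·
    (2,6)@(5, 13): e=[12,66,18] → █
    (4,6)@(9, 13): e=[60,42,-6] → ·
    (5,6)@(11, 13): e=[84,30,-18] → ·
    (1,7)@(3, 15): e=[4,86,6] → █
  covered (12 px):
    · · · · · · · · · · · ·
    · · · · · · · · · · · ·
    · · · · · · · · · · · ·
    · · · · █ █ · · · · · ·
    · · · █ █ █ █ · · · · ·
    · · · █ █ █ · · · · · ·
    · · █ █ · · · · · · · ·
    · █ · · · · · · · · · ·
    · · · · · · · · · · · ·
    · · · · · · · · · · · ·
T4:
  2·area = 20  (B↔C swapped to make it positive)
  edge (16, 12)→(14, 14): d=(-2,2) right/bottom  bias=-1
  edge (14, 14)→(14, 4): d=(0,-10) top-left  bias=+0
  edge (14, 4)→(16, 12): d=(2,8) right/bottom  bias=-1
    (11,2)@(23, 5): e=[0,90,-70] → ·  [on edge]
    (10,3)@(21, 7): e=[0,70,-50] → ·  [on edge]
    (7,4)@(15, 9): e=[8,10,2] → █
    (8,4)@(17, 9): e=[4,30,-14] → ·
    (9,4)@(19, 9): e=[0,50,-30] → ·  [on edge]
    (7,5)@(15, 11): e=[4,10,6] → █
    (8,5)@(17, 11): e=[0,30,-10] → ·  [on edge]
    (7,6)@(15, 13): e=[0,10,10] → ·  [on edge]
    (6,7)@(13, 15): e=[0,-10,30] → ·  [on edge]
    (5,8)@(11, 17): e=[0,-30,50] → ·  [on edge]
    (4,9)@(9, 19): e=[0,-50,70] → ·  [on edge]
  covered (2 px):
    · · · · · · · · · · · ·
    · · · · · · · · · · · ·
    · · · · · · · · · · · ·
    · · · · · · · · · · · ·
    · · · · · · · █ · · · ·
    · · · · · · · █ · · · ·
    · · · · · · · · · · · ·
    · · · · · · · · · · · ·
    · · · · · · · · · · · ·
    · · · · · · · · · · · ·

Answer: [[1,1],[2,1],[1,2],[2,2],[3,2],[4,2],[5,2],[1,3],[2,3],[3,3],[4,3],[5,3],[6,3],[7,3],[8,3],[9,3],[1,4],[2,4],[3,4],[4,4],[5,4],[6,4],[7,4],[8,4],[1,5],[2,5],[3,5],[4,5],[5,5],[6,5],[7,5],[2,6],[3,6],[4,6],[5,6],[2,7],[3,7],[4,7],[2,8],[3,8],[2,9]]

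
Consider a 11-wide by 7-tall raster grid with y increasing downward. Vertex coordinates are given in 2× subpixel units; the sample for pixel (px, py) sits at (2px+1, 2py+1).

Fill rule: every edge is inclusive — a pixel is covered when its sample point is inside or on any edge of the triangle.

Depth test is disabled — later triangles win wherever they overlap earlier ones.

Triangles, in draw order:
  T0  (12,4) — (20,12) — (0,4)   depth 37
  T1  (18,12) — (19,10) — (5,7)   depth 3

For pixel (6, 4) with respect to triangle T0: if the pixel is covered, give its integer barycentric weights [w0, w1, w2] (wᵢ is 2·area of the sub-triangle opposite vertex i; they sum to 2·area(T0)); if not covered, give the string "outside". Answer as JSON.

T0:
  2·area = 96
  edge (12, 4)→(20, 12): d=(8,8) inclusive
  edge (20, 12)→(0, 4): d=(-20,-8) inclusive
  edge (0, 4)→(12, 4): d=(12,0) inclusive
    (4,0)@(9, 1): e=[0,132,-36] → .  [on edge]
    (5,1)@(11, 3): e=[0,108,-12] → .  [on edge]
    (1,2)@(3, 5): e=[80,4,12] → X
    (2,2)@(5, 5): e=[64,20,12] → X
    (3,2)@(7, 5): e=[48,36,12] → X
    (4,2)@(9, 5): e=[32,52,12] → X
    (5,2)@(11, 5): e=[16,68,12] → X
    (6,2)@(13, 5): e=[0,84,12] → X  [on edge]
    (7,2)@(15, 5): e=[-16,100,12] → .
    (1,3)@(3, 7): e=[96,-36,36] → .
    (2,3)@(5, 7): e=[80,-20,36] → .
    (3,3)@(7, 7): e=[64,-4,36] → .
    (7,3)@(15, 7): e=[0,60,36] → X  [on edge]
    (8,4)@(17, 9): e=[0,36,60] → X  [on edge]
    (9,5)@(19, 11): e=[0,12,84] → X  [on edge]
    (10,6)@(21, 13): e=[0,-12,108] → .  [on edge]
  covered (14 px):
    . . . . . . . . . . .
    . . . . . . . . . . .
    . X X X X X X . . . .
    . . . . X X X X . . .
    . . . . . . X X X . .
    . . . . . . . . . X .
    . . . . . . . . . . .
T1:
  2·area = 31  (B↔C swapped to make it positive)
  edge (18, 12)→(5, 7): d=(-13,-5) inclusive
  edge (5, 7)→(19, 10): d=(14,3) inclusive
  edge (19, 10)→(18, 12): d=(-1,2) inclusive
    (2,3)@(5, 7): e=[0,0,31] → X  [on edge]
    (3,3)@(7, 7): e=[10,-6,27] → .
    (2,4)@(5, 9): e=[-26,28,29] → .
    (5,4)@(11, 9): e=[4,10,17] → X
    (6,4)@(13, 9): e=[14,4,13] → X
    (7,4)@(15, 9): e=[24,-2,9] → .
    (5,5)@(11, 11): e=[-22,38,15] → .
    (6,5)@(13, 11): e=[-12,32,11] → .
    (8,5)@(17, 11): e=[8,20,3] → X
    (9,5)@(19, 11): e=[18,14,-1] → .
    (8,6)@(17, 13): e=[-18,48,1] → .
  covered (4 px):
    . . . . . . . . . . .
    . . . . . . . . . . .
    . . . . . . . . . . .
    . . X . . . . . . . .
    . . . . . X X . . . .
    . . . . . . . . X . .
    . . . . . . . . . . .

Result: [4,60,32]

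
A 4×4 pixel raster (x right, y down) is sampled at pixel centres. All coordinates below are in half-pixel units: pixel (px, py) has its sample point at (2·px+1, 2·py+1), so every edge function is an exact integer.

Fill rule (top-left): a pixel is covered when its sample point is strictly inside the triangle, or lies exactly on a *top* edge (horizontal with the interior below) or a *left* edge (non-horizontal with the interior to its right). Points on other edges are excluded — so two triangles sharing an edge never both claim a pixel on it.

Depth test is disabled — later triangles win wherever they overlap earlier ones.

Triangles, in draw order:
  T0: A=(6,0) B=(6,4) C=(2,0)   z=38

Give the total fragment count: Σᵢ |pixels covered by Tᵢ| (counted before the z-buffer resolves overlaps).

T0:
  2·area = 16
  edge (6, 0)→(6, 4): d=(0,4) right/bottom  bias=-1
  edge (6, 4)→(2, 0): d=(-4,-4) top-left  bias=+0
  edge (2, 0)→(6, 0): d=(4,0) top-left  bias=+0
    (1,0)@(3, 1): e=[12,0,4] → X  [on edge]
    (2,0)@(5, 1): e=[4,8,4] → X
    (3,0)@(7, 1): e=[-4,16,4] → .
    (1,1)@(3, 3): e=[12,-8,12] → .
    (2,1)@(5, 3): e=[4,0,12] → X  [on edge]
    (3,1)@(7, 3): e=[-4,8,12] → .
    (2,2)@(5, 5): e=[4,-8,20] → .
    (3,2)@(7, 5): e=[-4,0,20] → .  [on edge]
  covered (3 px):
    . X X .
    . . X .
    . . . .
    . . . .

Result: 3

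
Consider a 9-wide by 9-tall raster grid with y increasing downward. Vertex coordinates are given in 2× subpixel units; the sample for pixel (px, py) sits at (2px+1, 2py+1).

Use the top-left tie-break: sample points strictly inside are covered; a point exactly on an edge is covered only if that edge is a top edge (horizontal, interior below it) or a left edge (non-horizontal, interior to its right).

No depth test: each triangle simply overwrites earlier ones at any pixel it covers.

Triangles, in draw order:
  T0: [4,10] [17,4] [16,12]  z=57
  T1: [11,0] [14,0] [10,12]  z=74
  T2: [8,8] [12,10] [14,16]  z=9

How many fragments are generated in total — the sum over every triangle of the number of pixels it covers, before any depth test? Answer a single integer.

T0:
  2·area = 98
  edge (4, 10)→(17, 4): d=(13,-6) top-left  bias=+0
  edge (17, 4)→(16, 12): d=(-1,8) right/bottom  bias=-1
  edge (16, 12)→(4, 10): d=(-12,-2) top-left  bias=+0
    (7,2)@(15, 5): e=[1,15,82] → #
    (8,2)@(17, 5): e=[13,-1,86] → ·
    (5,3)@(11, 7): e=[3,45,50] → #
    (6,3)@(13, 7): e=[15,29,54] → #
    (8,3)@(17, 7): e=[39,-3,62] → ·
    (3,4)@(7, 9): e=[5,75,18] → #
    (4,4)@(9, 9): e=[17,59,22] → #
    (8,4)@(17, 9): e=[65,-5,38] → ·
    (3,5)@(7, 11): e=[31,73,-6] → ·
    (4,5)@(9, 11): e=[43,57,-2] → ·
    (5,5)@(11, 11): e=[55,41,2] → #
    (8,5)@(17, 11): e=[91,-7,14] → ·
  covered (12 px):
    · · · · · · · · ·
    · · · · · · · · ·
    · · · · · · · # ·
    · · · · · # # # ·
    · · · # # # # # ·
    · · · · · # # # ·
    · · · · · · · · ·
    · · · · · · · · ·
    · · · · · · · · ·
T1:
  2·area = 36
  edge (11, 0)→(14, 0): d=(3,0) top-left  bias=+0
  edge (14, 0)→(10, 12): d=(-4,12) right/bottom  bias=-1
  edge (10, 12)→(11, 0): d=(1,-12) top-left  bias=+0
    (5,0)@(11, 1): e=[3,32,1] → #
    (6,0)@(13, 1): e=[3,8,25] → #
    (7,0)@(15, 1): e=[3,-16,49] → ·
    (5,1)@(11, 3): e=[9,24,3] → #
    (6,1)@(13, 3): e=[9,0,27] → ·  [on edge]
    (5,2)@(11, 5): e=[15,16,5] → #
    (6,2)@(13, 5): e=[15,-8,29] → ·
    (5,3)@(11, 7): e=[21,8,7] → #
    (6,3)@(13, 7): e=[21,-16,31] → ·
    (5,4)@(11, 9): e=[27,0,9] → ·  [on edge]
    (4,7)@(9, 15): e=[45,0,-9] → ·  [on edge]
  covered (5 px):
    · · · · · # # · ·
    · · · · · # · · ·
    · · · · · # · · ·
    · · · · · # · · ·
    · · · · · · · · ·
    · · · · · · · · ·
    · · · · · · · · ·
    · · · · · · · · ·
    · · · · · · · · ·
T2:
  2·area = 20
  edge (8, 8)→(12, 10): d=(4,2) right/bottom  bias=-1
  edge (12, 10)→(14, 16): d=(2,6) right/bottom  bias=-1
  edge (14, 16)→(8, 8): d=(-6,-8) top-left  bias=+0
    (4,0)@(9, 1): e=[-30,0,50] → ·  [on edge]
    (5,3)@(11, 7): e=[-10,0,30] → ·  [on edge]
    (4,4)@(9, 9): e=[2,16,2] → #
    (5,4)@(11, 9): e=[-2,4,18] → ·
    (4,5)@(9, 11): e=[10,20,-10] → ·
    (5,5)@(11, 11): e=[6,8,6] → #
    (6,5)@(13, 11): e=[2,-4,22] → ·
    (5,6)@(11, 13): e=[14,12,-6] → ·
    (6,6)@(13, 13): e=[10,0,10] → ·  [on edge]
  covered (2 px):
    · · · · · · · · ·
    · · · · · · · · ·
    · · · · · · · · ·
    · · · · · · · · ·
    · · · · # · · · ·
    · · · · · # · · ·
    · · · · · · · · ·
    · · · · · · · · ·
    · · · · · · · · ·

Answer: 19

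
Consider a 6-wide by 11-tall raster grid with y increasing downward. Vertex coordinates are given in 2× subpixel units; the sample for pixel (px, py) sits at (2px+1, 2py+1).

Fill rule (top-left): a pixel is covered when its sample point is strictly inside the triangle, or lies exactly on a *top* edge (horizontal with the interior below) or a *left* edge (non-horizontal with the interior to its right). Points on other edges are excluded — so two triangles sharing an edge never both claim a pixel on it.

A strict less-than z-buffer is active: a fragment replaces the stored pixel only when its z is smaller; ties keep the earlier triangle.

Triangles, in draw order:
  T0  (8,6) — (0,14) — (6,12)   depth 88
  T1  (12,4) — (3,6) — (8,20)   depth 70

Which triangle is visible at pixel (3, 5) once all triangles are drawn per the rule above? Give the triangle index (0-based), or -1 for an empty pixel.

T0:
  2·area = 32  (B↔C swapped to make it positive)
  edge (8, 6)→(6, 12): d=(-2,6) right/bottom  bias=-1
  edge (6, 12)→(0, 14): d=(-6,2) right/bottom  bias=-1
  edge (0, 14)→(8, 6): d=(8,-8) top-left  bias=+0
    (4,1)@(9, 3): e=[0,48,-16] → ·  [on edge]
    (5,1)@(11, 3): e=[-12,44,0] → ·  [on edge]
    (4,2)@(9, 5): e=[-4,36,0] → ·  [on edge]
    (3,3)@(7, 7): e=[4,28,0] → █  [on edge]
    (4,3)@(9, 7): e=[-8,24,16] → ·
    (2,4)@(5, 9): e=[12,20,0] → █  [on edge]
    (3,4)@(7, 9): e=[0,16,16] → ·  [on edge]
    (1,5)@(3, 11): e=[20,12,0] → █  [on edge]
    (3,5)@(7, 11): e=[-4,4,32] → ·
    (4,5)@(9, 11): e=[-16,0,48] → ·  [on edge]
    (0,6)@(1, 13): e=[28,4,0] → █  [on edge]
    (1,6)@(3, 13): e=[16,0,16] → ·  [on edge]
    (2,7)@(5, 15): e=[0,-16,48] → ·  [on edge]
    (1,10)@(3, 21): e=[0,-48,80] → ·  [on edge]
  covered (5 px):
    · · · · · ·
    · · · · · ·
    · · · · · ·
    · · · █ · ·
    · · █ · · ·
    · █ █ · · ·
    █ · · · · ·
    · · · · · ·
    · · · · · ·
    · · · · · ·
    · · · · · ·
T1:
  2·area = 136  (B↔C swapped to make it positive)
  edge (12, 4)→(8, 20): d=(-4,16) right/bottom  bias=-1
  edge (8, 20)→(3, 6): d=(-5,-14) top-left  bias=+0
  edge (3, 6)→(12, 4): d=(9,-2) top-left  bias=+0
    (4,2)@(9, 5): e=[44,89,3] → █
    (5,2)@(11, 5): e=[12,117,7] → █
    (2,3)@(5, 7): e=[100,23,13] → █
    (3,3)@(7, 7): e=[68,51,17] → █
    (2,4)@(5, 9): e=[92,13,31] → █
    (5,4)@(11, 9): e=[-4,97,43] → ·
    (2,5)@(5, 11): e=[84,3,49] → █
    (5,5)@(11, 11): e=[-12,87,61] → ·
    (2,6)@(5, 13): e=[76,-7,67] → ·
    (3,6)@(7, 13): e=[44,21,71] → █
    (5,6)@(11, 13): e=[-20,77,79] → ·
    (3,7)@(7, 15): e=[36,11,89] → █
  covered (17 px):
    · · · · · ·
    · · · · · ·
    · · · · █ █
    · · █ █ █ █
    · · █ █ █ ·
    · · █ █ █ ·
    · · · █ █ ·
    · · · █ █ ·
    · · · █ · ·
    · · · · · ·
    · · · · · ·

Z-buffer (winner per pixel, '.' = empty):
  . . . . . .
  . . . . . .
  . . . . 1 1
  . . 1 1 1 1
  . . 1 1 1 .
  . 0 1 1 1 .
  0 . . 1 1 .
  . . . 1 1 .
  . . . 1 . .
  . . . . . .
  . . . . . .

Answer: 1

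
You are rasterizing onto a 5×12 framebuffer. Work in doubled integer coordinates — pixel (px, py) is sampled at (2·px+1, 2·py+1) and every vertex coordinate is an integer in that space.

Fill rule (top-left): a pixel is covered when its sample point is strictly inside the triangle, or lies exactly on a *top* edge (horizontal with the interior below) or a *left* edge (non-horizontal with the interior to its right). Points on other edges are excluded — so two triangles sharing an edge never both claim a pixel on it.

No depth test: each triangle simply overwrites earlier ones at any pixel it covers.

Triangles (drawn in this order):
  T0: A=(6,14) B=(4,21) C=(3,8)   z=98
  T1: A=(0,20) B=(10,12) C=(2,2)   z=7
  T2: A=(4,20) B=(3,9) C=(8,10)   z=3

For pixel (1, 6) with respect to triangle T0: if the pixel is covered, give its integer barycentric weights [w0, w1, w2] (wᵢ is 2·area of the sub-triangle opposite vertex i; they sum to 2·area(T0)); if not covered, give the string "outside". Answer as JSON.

T0:
  2·area = 33
  edge (6, 14)→(4, 21): d=(-2,7) right/bottom  bias=-1
  edge (4, 21)→(3, 8): d=(-1,-13) top-left  bias=+0
  edge (3, 8)→(6, 14): d=(3,6) right/bottom  bias=-1
    (2,6)@(5, 13): e=[9,21,3] → #
    (3,6)@(7, 13): e=[-5,47,-9] → ·
    (2,7)@(5, 15): e=[5,19,9] → #
    (3,7)@(7, 15): e=[-9,45,-3] → ·
    (2,8)@(5, 17): e=[1,17,15] → #
    (3,8)@(7, 17): e=[-13,43,3] → ·
    (2,9)@(5, 19): e=[-3,15,21] → ·
  covered (3 px):
    · · · · ·
    · · · · ·
    · · · · ·
    · · · · ·
    · · · · ·
    · · · · ·
    · · # · ·
    · · # · ·
    · · # · ·
    · · · · ·
    · · · · ·
    · · · · ·
T1:
  2·area = 164  (B↔C swapped to make it positive)
  edge (0, 20)→(2, 2): d=(2,-18) top-left  bias=+0
  edge (2, 2)→(10, 12): d=(8,10) right/bottom  bias=-1
  edge (10, 12)→(0, 20): d=(-10,8) right/bottom  bias=-1
    (1,2)@(3, 5): e=[24,14,126] → #
    (2,2)@(5, 5): e=[60,-6,110] → ·
    (1,3)@(3, 7): e=[28,30,106] → #
    (2,3)@(5, 7): e=[64,10,90] → #
    (3,3)@(7, 7): e=[100,-10,74] → ·
    (1,4)@(3, 9): e=[32,46,86] → #
    (3,4)@(7, 9): e=[104,6,54] → #
    (4,4)@(9, 9): e=[140,-14,38] → ·
    (0,5)@(1, 11): e=[0,82,82] → #  [on edge]
    (4,5)@(9, 11): e=[144,2,18] → #
    (0,6)@(1, 13): e=[4,98,62] → #
    (4,6)@(9, 13): e=[148,18,-2] → ·
  covered (21 px):
    · · · · ·
    · · · · ·
    · # · · ·
    · # # · ·
    · # # # ·
    # # # # #
    # # # # ·
    # # # · ·
    # # · · ·
    # · · · ·
    · · · · ·
    · · · · ·
T2:
  2·area = 54
  edge (4, 20)→(3, 9): d=(-1,-11) top-left  bias=+0
  edge (3, 9)→(8, 10): d=(5,1) right/bottom  bias=-1
  edge (8, 10)→(4, 20): d=(-4,10) right/bottom  bias=-1
    (1,4)@(3, 9): e=[0,0,54] → ·  [on edge]
    (2,5)@(5, 11): e=[20,8,26] → #
    (3,5)@(7, 11): e=[42,6,6] → #
    (4,5)@(9, 11): e=[64,4,-14] → ·
    (2,6)@(5, 13): e=[18,18,18] → #
    (3,6)@(7, 13): e=[40,16,-2] → ·
    (2,7)@(5, 15): e=[16,28,10] → #
    (3,7)@(7, 15): e=[38,26,-10] → ·
    (2,8)@(5, 17): e=[14,38,2] → #
    (3,8)@(7, 17): e=[36,36,-18] → ·
    (2,9)@(5, 19): e=[12,48,-6] → ·
  covered (5 px):
    · · · · ·
    · · · · ·
    · · · · ·
    · · · · ·
    · · · · ·
    · · # # ·
    · · # · ·
    · · # · ·
    · · # · ·
    · · · · ·
    · · · · ·
    · · · · ·

Answer: "outside"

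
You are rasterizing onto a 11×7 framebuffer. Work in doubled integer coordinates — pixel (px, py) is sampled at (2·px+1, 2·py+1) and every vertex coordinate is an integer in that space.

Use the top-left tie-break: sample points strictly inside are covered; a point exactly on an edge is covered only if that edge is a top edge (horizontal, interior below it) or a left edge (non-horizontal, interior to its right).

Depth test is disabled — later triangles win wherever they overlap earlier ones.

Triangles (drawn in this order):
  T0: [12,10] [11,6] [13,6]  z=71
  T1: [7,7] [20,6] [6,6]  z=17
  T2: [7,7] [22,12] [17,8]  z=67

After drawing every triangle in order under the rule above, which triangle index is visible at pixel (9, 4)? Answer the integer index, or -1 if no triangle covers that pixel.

T0:
  2·area = 8
  edge (12, 10)→(11, 6): d=(-1,-4) top-left  bias=+0
  edge (11, 6)→(13, 6): d=(2,0) top-left  bias=+0
  edge (13, 6)→(12, 10): d=(-1,4) right/bottom  bias=-1
  covered (0 px):
    · · · · · · · · · · ·
    · · · · · · · · · · ·
    · · · · · · · · · · ·
    · · · · · · · · · · ·
    · · · · · · · · · · ·
    · · · · · · · · · · ·
    · · · · · · · · · · ·
T1:
  2·area = 14  (B↔C swapped to make it positive)
  edge (7, 7)→(6, 6): d=(-1,-1) top-left  bias=+0
  edge (6, 6)→(20, 6): d=(14,0) top-left  bias=+0
  edge (20, 6)→(7, 7): d=(-13,1) right/bottom  bias=-1
    (0,0)@(1, 1): e=[0,-70,84] → ·  [on edge]
    (1,1)@(3, 3): e=[0,-42,56] → ·  [on edge]
    (2,2)@(5, 5): e=[0,-14,28] → ·  [on edge]
    (3,3)@(7, 7): e=[0,14,0] → ·  [on edge]
    (4,4)@(9, 9): e=[0,42,-28] → ·  [on edge]
    (5,5)@(11, 11): e=[0,70,-56] → ·  [on edge]
    (6,6)@(13, 13): e=[0,98,-84] → ·  [on edge]
  covered (0 px):
    · · · · · · · · · · ·
    · · · · · · · · · · ·
    · · · · · · · · · · ·
    · · · · · · · · · · ·
    · · · · · · · · · · ·
    · · · · · · · · · · ·
    · · · · · · · · · · ·
T2:
  2·area = 35  (B↔C swapped to make it positive)
  edge (7, 7)→(17, 8): d=(10,1) right/bottom  bias=-1
  edge (17, 8)→(22, 12): d=(5,4) right/bottom  bias=-1
  edge (22, 12)→(7, 7): d=(-15,-5) top-left  bias=+0
    (0,2)@(1, 5): e=[-14,49,0] → ·  [on edge]
    (3,3)@(7, 7): e=[0,35,0] → ·  [on edge]
    (6,4)@(13, 9): e=[14,21,0] → █  [on edge]
    (7,4)@(15, 9): e=[12,13,10] → █
    (8,4)@(17, 9): e=[10,5,20] → █
    (9,4)@(19, 9): e=[8,-3,30] → ·
    (6,5)@(13, 11): e=[34,31,-30] → ·
    (7,5)@(15, 11): e=[32,23,-20] → ·
    (8,5)@(17, 11): e=[30,15,-10] → ·
    (9,5)@(19, 11): e=[28,7,0] → █  [on edge]
    (10,5)@(21, 11): e=[26,-1,10] → ·
    (9,6)@(19, 13): e=[48,17,-30] → ·
  covered (4 px):
    · · · · · · · · · · ·
    · · · · · · · · · · ·
    · · · · · · · · · · ·
    · · · · · · · · · · ·
    · · · · · · █ █ █ · ·
    · · · · · · · · · █ ·
    · · · · · · · · · · ·

Z-buffer (winner per pixel, '.' = empty):
  . . . . . . . . . . .
  . . . . . . . . . . .
  . . . . . . . . . . .
  . . . . . . . . . . .
  . . . . . . 2 2 2 . .
  . . . . . . . . . 2 .
  . . . . . . . . . . .

Final: -1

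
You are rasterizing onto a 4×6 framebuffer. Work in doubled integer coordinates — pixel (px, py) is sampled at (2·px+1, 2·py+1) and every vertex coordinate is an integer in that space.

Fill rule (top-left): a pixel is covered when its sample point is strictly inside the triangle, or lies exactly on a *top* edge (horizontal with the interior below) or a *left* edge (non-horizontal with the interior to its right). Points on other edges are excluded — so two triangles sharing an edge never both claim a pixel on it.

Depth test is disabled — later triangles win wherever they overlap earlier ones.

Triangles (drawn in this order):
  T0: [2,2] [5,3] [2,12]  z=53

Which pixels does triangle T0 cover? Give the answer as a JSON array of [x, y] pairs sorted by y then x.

T0:
  2·area = 30
  edge (2, 2)→(5, 3): d=(3,1) right/bottom  bias=-1
  edge (5, 3)→(2, 12): d=(-3,9) right/bottom  bias=-1
  edge (2, 12)→(2, 2): d=(0,-10) top-left  bias=+0
    (1,1)@(3, 3): e=[2,18,10] → X
    (2,1)@(5, 3): e=[0,0,30] → .  [on edge]
    (1,2)@(3, 5): e=[8,12,10] → X
    (2,2)@(5, 5): e=[6,-6,30] → .
    (1,3)@(3, 7): e=[14,6,10] → X
    (2,3)@(5, 7): e=[12,-12,30] → .
    (1,4)@(3, 9): e=[20,0,10] → .  [on edge]
  covered (3 px):
    . . . .
    . X . .
    . X . .
    . X . .
    . . . .
    . . . .

Final: [[1,1],[1,2],[1,3]]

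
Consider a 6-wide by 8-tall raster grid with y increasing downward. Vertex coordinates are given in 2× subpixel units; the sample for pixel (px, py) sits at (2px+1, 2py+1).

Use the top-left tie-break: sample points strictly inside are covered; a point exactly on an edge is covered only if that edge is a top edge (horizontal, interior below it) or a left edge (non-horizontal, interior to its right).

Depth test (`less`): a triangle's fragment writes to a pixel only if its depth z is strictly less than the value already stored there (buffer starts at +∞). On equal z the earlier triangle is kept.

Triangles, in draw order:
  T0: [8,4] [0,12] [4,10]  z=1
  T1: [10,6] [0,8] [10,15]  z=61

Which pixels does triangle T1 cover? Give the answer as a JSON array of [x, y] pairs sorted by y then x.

T0:
  2·area = 16  (B↔C swapped to make it positive)
  edge (8, 4)→(4, 10): d=(-4,6) right/bottom  bias=-1
  edge (4, 10)→(0, 12): d=(-4,2) right/bottom  bias=-1
  edge (0, 12)→(8, 4): d=(8,-8) top-left  bias=+0
    (5,0)@(11, 1): e=[-6,22,0] → .  [on edge]
    (4,1)@(9, 3): e=[-2,18,0] → .  [on edge]
    (3,2)@(7, 5): e=[2,14,0] → X  [on edge]
    (4,2)@(9, 5): e=[-10,10,16] → .
    (2,3)@(5, 7): e=[6,10,0] → X  [on edge]
    (3,3)@(7, 7): e=[-6,6,16] → .
    (1,4)@(3, 9): e=[10,6,0] → X  [on edge]
    (2,4)@(5, 9): e=[-2,2,16] → .
    (0,5)@(1, 11): e=[14,2,0] → X  [on edge]
    (1,5)@(3, 11): e=[2,-2,16] → .
    (0,6)@(1, 13): e=[6,-6,16] → .
  covered (4 px):
    . . . . . .
    . . . . . .
    . . . X . .
    . . X . . .
    . X . . . .
    X . . . . .
    . . . . . .
    . . . . . .
T1:
  2·area = 90  (B↔C swapped to make it positive)
  edge (10, 6)→(10, 15): d=(0,9) right/bottom  bias=-1
  edge (10, 15)→(0, 8): d=(-10,-7) top-left  bias=+0
  edge (0, 8)→(10, 6): d=(10,-2) top-left  bias=+0
    (2,3)@(5, 7): e=[45,45,0] → X  [on edge]
    (3,3)@(7, 7): e=[27,59,4] → X
    (4,3)@(9, 7): e=[9,73,8] → X
    (5,3)@(11, 7): e=[-9,87,12] → .
    (1,4)@(3, 9): e=[63,11,16] → X
    (5,4)@(11, 9): e=[-9,67,32] → .
    (1,5)@(3, 11): e=[63,-9,36] → .
    (2,5)@(5, 11): e=[45,5,40] → X
    (5,5)@(11, 11): e=[-9,47,52] → .
    (2,6)@(5, 13): e=[45,-15,60] → .
    (3,6)@(7, 13): e=[27,-1,64] → .
    (4,6)@(9, 13): e=[9,13,68] → X
  covered (11 px):
    . . . . . .
    . . . . . .
    . . . . . .
    . . X X X .
    . X X X X .
    . . X X X .
    . . . . X .
    . . . . . .

Answer: [[2,3],[3,3],[4,3],[1,4],[2,4],[3,4],[4,4],[2,5],[3,5],[4,5],[4,6]]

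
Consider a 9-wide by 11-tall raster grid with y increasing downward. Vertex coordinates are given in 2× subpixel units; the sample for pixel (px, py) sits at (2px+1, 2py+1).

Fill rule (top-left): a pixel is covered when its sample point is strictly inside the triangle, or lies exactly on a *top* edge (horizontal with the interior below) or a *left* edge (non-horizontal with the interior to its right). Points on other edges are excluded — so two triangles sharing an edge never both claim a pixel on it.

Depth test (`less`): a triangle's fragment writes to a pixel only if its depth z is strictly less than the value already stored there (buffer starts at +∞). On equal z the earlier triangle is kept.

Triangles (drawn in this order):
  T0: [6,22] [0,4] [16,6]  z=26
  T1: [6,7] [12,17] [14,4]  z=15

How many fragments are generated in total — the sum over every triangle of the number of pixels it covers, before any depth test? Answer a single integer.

T0:
  2·area = 276
  edge (6, 22)→(0, 4): d=(-6,-18) top-left  bias=+0
  edge (0, 4)→(16, 6): d=(16,2) right/bottom  bias=-1
  edge (16, 6)→(6, 22): d=(-10,16) right/bottom  bias=-1
    (0,2)@(1, 5): e=[12,14,250] → #
    (1,2)@(3, 5): e=[48,10,218] → #
    (2,2)@(5, 5): e=[84,6,186] → #
    (3,2)@(7, 5): e=[120,2,154] → #
    (4,2)@(9, 5): e=[156,-2,122] → ·
    (0,3)@(1, 7): e=[0,46,230] → #  [on edge]
    (4,3)@(9, 7): e=[144,30,102] → #
    (5,3)@(11, 7): e=[180,26,70] → #
    (6,3)@(13, 7): e=[216,22,38] → #
    (7,3)@(15, 7): e=[252,18,6] → #
    (8,3)@(17, 7): e=[288,14,-26] → ·
    (0,4)@(1, 9): e=[-12,78,210] → ·
    (1,6)@(3, 13): e=[0,138,138] → #  [on edge]
    (2,9)@(5, 19): e=[0,230,46] → #  [on edge]
  covered (36 px):
    · · · · · · · · ·
    · · · · · · · · ·
    # # # # · · · · ·
    # # # # # # # # ·
    · # # # # # # · ·
    · # # # # # · · ·
    · # # # # # · · ·
    · · # # # · · · ·
    · · # # # · · · ·
    · · # # · · · · ·
    · · · · · · · · ·
T1:
  2·area = 98  (B↔C swapped to make it positive)
  edge (6, 7)→(14, 4): d=(8,-3) top-left  bias=+0
  edge (14, 4)→(12, 17): d=(-2,13) right/bottom  bias=-1
  edge (12, 17)→(6, 7): d=(-6,-10) top-left  bias=+0
    (6,2)@(13, 5): e=[5,11,82] → #
    (7,2)@(15, 5): e=[11,-15,102] → ·
    (3,3)@(7, 7): e=[3,85,10] → #
    (4,3)@(9, 7): e=[9,59,30] → #
    (5,3)@(11, 7): e=[15,33,50] → #
    (7,3)@(15, 7): e=[27,-19,90] → ·
    (3,4)@(7, 9): e=[19,81,-2] → ·
    (4,4)@(9, 9): e=[25,55,18] → #
    (7,4)@(15, 9): e=[43,-23,78] → ·
    (4,5)@(9, 11): e=[41,51,6] → #
    (6,5)@(13, 11): e=[53,-1,46] → ·
    (4,6)@(9, 13): e=[57,47,-6] → ·
  covered (12 px):
    · · · · · · · · ·
    · · · · · · · · ·
    · · · · · · # · ·
    · · · # # # # · ·
    · · · · # # # · ·
    · · · · # # · · ·
    · · · · · # · · ·
    · · · · · # · · ·
    · · · · · · · · ·
    · · · · · · · · ·
    · · · · · · · · ·

Answer: 48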